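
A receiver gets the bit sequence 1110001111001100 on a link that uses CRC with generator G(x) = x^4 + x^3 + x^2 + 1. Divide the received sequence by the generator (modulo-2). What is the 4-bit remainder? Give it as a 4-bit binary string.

1000

Modulo-2 division of 1110001111001100 by 11101:
  pos 0: 11100 XOR 11101 = 00001
  pos 4: 10111 XOR 11101 = 01010
  pos 5: 10101 XOR 11101 = 01000
  pos 6: 10000 XOR 11101 = 01101
  pos 7: 11010 XOR 11101 = 00111
  pos 9: 11111 XOR 11101 = 00010
Remainder = 1000 (nonzero — an error is detected).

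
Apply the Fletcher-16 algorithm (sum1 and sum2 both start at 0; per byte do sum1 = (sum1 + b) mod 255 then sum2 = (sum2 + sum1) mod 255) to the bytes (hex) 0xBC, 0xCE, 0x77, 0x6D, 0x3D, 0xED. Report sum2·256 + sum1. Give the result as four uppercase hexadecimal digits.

Running sums (mod 255):
  after byte 0 (0xBC): sum1=188, sum2=188
  after byte 1 (0xCE): sum1=139, sum2=72
  after byte 2 (0x77): sum1=3, sum2=75
  after byte 3 (0x6D): sum1=112, sum2=187
  after byte 4 (0x3D): sum1=173, sum2=105
  after byte 5 (0xED): sum1=155, sum2=5
Checksum = sum2·256 + sum1 = 5·256 + 155 = 1435 = 0x059B.

059B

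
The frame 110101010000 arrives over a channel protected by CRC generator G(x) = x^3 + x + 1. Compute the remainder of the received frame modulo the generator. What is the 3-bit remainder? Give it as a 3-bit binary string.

100

Modulo-2 division of 110101010000 by 1011:
  pos 0: 1101 XOR 1011 = 0110
  pos 1: 1100 XOR 1011 = 0111
  pos 2: 1111 XOR 1011 = 0100
  pos 3: 1000 XOR 1011 = 0011
  pos 5: 1110 XOR 1011 = 0101
  pos 6: 1010 XOR 1011 = 0001
Remainder = 100 (nonzero — an error is detected).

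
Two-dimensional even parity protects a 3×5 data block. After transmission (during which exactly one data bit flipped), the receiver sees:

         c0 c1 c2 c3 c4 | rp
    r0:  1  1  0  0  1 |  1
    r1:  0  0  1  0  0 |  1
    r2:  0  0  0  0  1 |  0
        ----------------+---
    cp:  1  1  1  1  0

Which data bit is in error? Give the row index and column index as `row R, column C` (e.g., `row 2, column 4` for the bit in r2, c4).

row 2, column 3

Recompute each row's even parity and compare to rp:
  r0: data parity 1, sent rp 1 → ok
  r1: data parity 1, sent rp 1 → ok
  r2: data parity 1, sent rp 0 → mismatch
Recompute each column's even parity and compare to cp:
  c0: data parity 1, sent cp 1 → ok
  c1: data parity 1, sent cp 1 → ok
  c2: data parity 1, sent cp 1 → ok
  c3: data parity 0, sent cp 1 → mismatch
  c4: data parity 0, sent cp 0 → ok
Exactly one row (r2) and one column (c3) fail → the flipped bit is at their intersection.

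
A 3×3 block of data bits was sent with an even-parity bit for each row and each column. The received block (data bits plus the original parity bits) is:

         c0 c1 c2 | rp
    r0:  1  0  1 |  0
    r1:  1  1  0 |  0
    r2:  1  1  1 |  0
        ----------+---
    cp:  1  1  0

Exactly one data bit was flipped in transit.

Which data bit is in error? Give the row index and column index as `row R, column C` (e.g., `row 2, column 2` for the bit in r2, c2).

Recompute each row's even parity and compare to rp:
  r0: data parity 0, sent rp 0 → ok
  r1: data parity 0, sent rp 0 → ok
  r2: data parity 1, sent rp 0 → mismatch
Recompute each column's even parity and compare to cp:
  c0: data parity 1, sent cp 1 → ok
  c1: data parity 0, sent cp 1 → mismatch
  c2: data parity 0, sent cp 0 → ok
Exactly one row (r2) and one column (c1) fail → the flipped bit is at their intersection.

row 2, column 1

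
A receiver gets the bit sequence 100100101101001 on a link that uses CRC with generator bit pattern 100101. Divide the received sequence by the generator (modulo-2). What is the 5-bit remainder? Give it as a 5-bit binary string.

Modulo-2 division of 100100101101001 by 100101:
  pos 0: 100100 XOR 100101 = 000001
  pos 5: 110110 XOR 100101 = 010011
  pos 6: 100111 XOR 100101 = 000010
Remainder = 10001 (nonzero — an error is detected).

10001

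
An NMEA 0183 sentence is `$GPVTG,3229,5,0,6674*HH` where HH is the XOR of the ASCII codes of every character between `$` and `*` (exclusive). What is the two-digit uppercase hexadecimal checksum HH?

XOR the ASCII codes of the payload characters:
  'G' = 0x47 → acc = 0x47
  'P' = 0x50 → acc = 0x17
  'V' = 0x56 → acc = 0x41
  'T' = 0x54 → acc = 0x15
  'G' = 0x47 → acc = 0x52
  ',' = 0x2C → acc = 0x7E
  '3' = 0x33 → acc = 0x4D
  '2' = 0x32 → acc = 0x7F
  '2' = 0x32 → acc = 0x4D
  '9' = 0x39 → acc = 0x74
  ',' = 0x2C → acc = 0x58
  '5' = 0x35 → acc = 0x6D
  ',' = 0x2C → acc = 0x41
  '0' = 0x30 → acc = 0x71
  ',' = 0x2C → acc = 0x5D
  '6' = 0x36 → acc = 0x6B
  '6' = 0x36 → acc = 0x5D
  '7' = 0x37 → acc = 0x6A
  '4' = 0x34 → acc = 0x5E
Checksum = 0x5E.

5E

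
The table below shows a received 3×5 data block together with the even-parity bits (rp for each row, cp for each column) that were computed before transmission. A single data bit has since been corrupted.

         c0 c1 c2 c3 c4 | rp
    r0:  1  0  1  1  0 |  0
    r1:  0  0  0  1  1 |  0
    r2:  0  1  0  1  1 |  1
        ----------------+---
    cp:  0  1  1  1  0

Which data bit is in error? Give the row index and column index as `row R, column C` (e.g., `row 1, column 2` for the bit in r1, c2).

row 0, column 0

Recompute each row's even parity and compare to rp:
  r0: data parity 1, sent rp 0 → mismatch
  r1: data parity 0, sent rp 0 → ok
  r2: data parity 1, sent rp 1 → ok
Recompute each column's even parity and compare to cp:
  c0: data parity 1, sent cp 0 → mismatch
  c1: data parity 1, sent cp 1 → ok
  c2: data parity 1, sent cp 1 → ok
  c3: data parity 1, sent cp 1 → ok
  c4: data parity 0, sent cp 0 → ok
Exactly one row (r0) and one column (c0) fail → the flipped bit is at their intersection.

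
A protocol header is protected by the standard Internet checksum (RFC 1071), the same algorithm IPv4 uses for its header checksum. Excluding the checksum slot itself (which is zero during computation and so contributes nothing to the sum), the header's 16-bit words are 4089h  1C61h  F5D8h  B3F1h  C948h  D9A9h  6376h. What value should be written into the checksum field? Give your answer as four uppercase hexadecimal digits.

F2E1

One's-complement addition (fold any carry out of bit 15 back into bit 0):
  0x4089 + 0x1C61 = 0x05CEA
  0x5CEA + 0xF5D8 = 0x152C2 → wrap carry → 0x52C3
  0x52C3 + 0xB3F1 = 0x106B4 → wrap carry → 0x06B5
  0x06B5 + 0xC948 = 0x0CFFD
  0xCFFD + 0xD9A9 = 0x1A9A6 → wrap carry → 0xA9A7
  0xA9A7 + 0x6376 = 0x10D1D → wrap carry → 0x0D1E
One's-complement sum = 0x0D1E.
Checksum = ~0x0D1E & 0xFFFF = 0xF2E1.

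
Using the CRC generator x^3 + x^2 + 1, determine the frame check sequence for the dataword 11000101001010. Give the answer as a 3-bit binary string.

100

Append 3 zeros: 11000101001010000. Divide by 1101 (XOR where the leading bit is 1):
  pos 0: 1100 XOR 1101 = 0001
  pos 3: 1010 XOR 1101 = 0111
  pos 4: 1111 XOR 1101 = 0010
  pos 6: 1000 XOR 1101 = 0101
  pos 7: 1011 XOR 1101 = 0110
  pos 8: 1100 XOR 1101 = 0001
  pos 11: 1100 XOR 1101 = 0001
Remainder (last 3 bits) = 100. This is the CRC / FCS.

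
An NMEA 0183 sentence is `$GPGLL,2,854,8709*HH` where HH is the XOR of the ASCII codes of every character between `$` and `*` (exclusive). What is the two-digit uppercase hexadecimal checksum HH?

XOR the ASCII codes of the payload characters:
  'G' = 0x47 → acc = 0x47
  'P' = 0x50 → acc = 0x17
  'G' = 0x47 → acc = 0x50
  'L' = 0x4C → acc = 0x1C
  'L' = 0x4C → acc = 0x50
  ',' = 0x2C → acc = 0x7C
  '2' = 0x32 → acc = 0x4E
  ',' = 0x2C → acc = 0x62
  '8' = 0x38 → acc = 0x5A
  '5' = 0x35 → acc = 0x6F
  '4' = 0x34 → acc = 0x5B
  ',' = 0x2C → acc = 0x77
  '8' = 0x38 → acc = 0x4F
  '7' = 0x37 → acc = 0x78
  '0' = 0x30 → acc = 0x48
  '9' = 0x39 → acc = 0x71
Checksum = 0x71.

71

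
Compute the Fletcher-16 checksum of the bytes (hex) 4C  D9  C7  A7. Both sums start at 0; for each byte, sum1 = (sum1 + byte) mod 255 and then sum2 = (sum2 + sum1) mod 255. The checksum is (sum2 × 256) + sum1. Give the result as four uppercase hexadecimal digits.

F595

Running sums (mod 255):
  after byte 0 (4C): sum1=76, sum2=76
  after byte 1 (D9): sum1=38, sum2=114
  after byte 2 (C7): sum1=237, sum2=96
  after byte 3 (A7): sum1=149, sum2=245
Checksum = sum2·256 + sum1 = 245·256 + 149 = 62869 = 0xF595.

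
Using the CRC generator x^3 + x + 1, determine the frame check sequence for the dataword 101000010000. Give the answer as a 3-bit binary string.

111

Append 3 zeros: 101000010000000. Divide by 1011 (XOR where the leading bit is 1):
  pos 0: 1010 XOR 1011 = 0001
  pos 3: 1000 XOR 1011 = 0011
  pos 5: 1110 XOR 1011 = 0101
  pos 6: 1010 XOR 1011 = 0001
  pos 9: 1000 XOR 1011 = 0011
  pos 11: 1100 XOR 1011 = 0111
Remainder (last 3 bits) = 111. This is the CRC / FCS.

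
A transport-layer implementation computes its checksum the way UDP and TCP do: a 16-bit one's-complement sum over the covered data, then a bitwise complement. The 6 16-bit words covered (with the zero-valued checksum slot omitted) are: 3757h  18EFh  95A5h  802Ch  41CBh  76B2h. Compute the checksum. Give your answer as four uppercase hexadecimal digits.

One's-complement addition (fold any carry out of bit 15 back into bit 0):
  0x3757 + 0x18EF = 0x05046
  0x5046 + 0x95A5 = 0x0E5EB
  0xE5EB + 0x802C = 0x16617 → wrap carry → 0x6618
  0x6618 + 0x41CB = 0x0A7E3
  0xA7E3 + 0x76B2 = 0x11E95 → wrap carry → 0x1E96
One's-complement sum = 0x1E96.
Checksum = ~0x1E96 & 0xFFFF = 0xE169.

E169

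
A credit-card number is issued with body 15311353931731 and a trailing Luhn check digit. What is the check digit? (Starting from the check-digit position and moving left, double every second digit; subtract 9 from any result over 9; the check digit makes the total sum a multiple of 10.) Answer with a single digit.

9

Partial digits right→left: 1 3 7 1 3 9 3 5 3 1 1 3 5 1
Double every second digit counting from the check-digit position (so the 1st, 3rd, 5th, ... of the partial from the right).
  doubled (with −9 where >9): 2 5 6 6 6 2 1 → sum 28
  kept as-is: 3 1 9 5 1 3 1 → sum 23
Total = 28 + 23 = 51.
Check digit = (10 − (51 mod 10)) mod 10 = 9.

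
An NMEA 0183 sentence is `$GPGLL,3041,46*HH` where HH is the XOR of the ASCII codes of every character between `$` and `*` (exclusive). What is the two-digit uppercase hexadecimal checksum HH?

54

XOR the ASCII codes of the payload characters:
  'G' = 0x47 → acc = 0x47
  'P' = 0x50 → acc = 0x17
  'G' = 0x47 → acc = 0x50
  'L' = 0x4C → acc = 0x1C
  'L' = 0x4C → acc = 0x50
  ',' = 0x2C → acc = 0x7C
  '3' = 0x33 → acc = 0x4F
  '0' = 0x30 → acc = 0x7F
  '4' = 0x34 → acc = 0x4B
  '1' = 0x31 → acc = 0x7A
  ',' = 0x2C → acc = 0x56
  '4' = 0x34 → acc = 0x62
  '6' = 0x36 → acc = 0x54
Checksum = 0x54.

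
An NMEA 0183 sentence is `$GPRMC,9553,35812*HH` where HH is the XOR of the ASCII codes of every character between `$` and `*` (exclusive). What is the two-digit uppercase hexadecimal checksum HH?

XOR the ASCII codes of the payload characters:
  'G' = 0x47 → acc = 0x47
  'P' = 0x50 → acc = 0x17
  'R' = 0x52 → acc = 0x45
  'M' = 0x4D → acc = 0x08
  'C' = 0x43 → acc = 0x4B
  ',' = 0x2C → acc = 0x67
  '9' = 0x39 → acc = 0x5E
  '5' = 0x35 → acc = 0x6B
  '5' = 0x35 → acc = 0x5E
  '3' = 0x33 → acc = 0x6D
  ',' = 0x2C → acc = 0x41
  '3' = 0x33 → acc = 0x72
  '5' = 0x35 → acc = 0x47
  '8' = 0x38 → acc = 0x7F
  '1' = 0x31 → acc = 0x4E
  '2' = 0x32 → acc = 0x7C
Checksum = 0x7C.

7C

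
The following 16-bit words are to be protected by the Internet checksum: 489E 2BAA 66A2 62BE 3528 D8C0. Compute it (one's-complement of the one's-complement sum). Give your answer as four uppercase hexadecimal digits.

B46D

One's-complement addition (fold any carry out of bit 15 back into bit 0):
  0x489E + 0x2BAA = 0x07448
  0x7448 + 0x66A2 = 0x0DAEA
  0xDAEA + 0x62BE = 0x13DA8 → wrap carry → 0x3DA9
  0x3DA9 + 0x3528 = 0x072D1
  0x72D1 + 0xD8C0 = 0x14B91 → wrap carry → 0x4B92
One's-complement sum = 0x4B92.
Checksum = ~0x4B92 & 0xFFFF = 0xB46D.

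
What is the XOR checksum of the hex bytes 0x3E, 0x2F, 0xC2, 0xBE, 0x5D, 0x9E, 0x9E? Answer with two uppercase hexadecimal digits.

30

XOR the bytes together:
  start with 0x3E
  0x3E ⊕ 0x2F = 0x11
  0x11 ⊕ 0xC2 = 0xD3
  0xD3 ⊕ 0xBE = 0x6D
  0x6D ⊕ 0x5D = 0x30
  0x30 ⊕ 0x9E = 0xAE
  0xAE ⊕ 0x9E = 0x30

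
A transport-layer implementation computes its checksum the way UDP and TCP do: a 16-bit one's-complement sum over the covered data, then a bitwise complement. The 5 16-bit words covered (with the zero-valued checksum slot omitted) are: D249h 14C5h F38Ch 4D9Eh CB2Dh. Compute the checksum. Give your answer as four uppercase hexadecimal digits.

One's-complement addition (fold any carry out of bit 15 back into bit 0):
  0xD249 + 0x14C5 = 0x0E70E
  0xE70E + 0xF38C = 0x1DA9A → wrap carry → 0xDA9B
  0xDA9B + 0x4D9E = 0x12839 → wrap carry → 0x283A
  0x283A + 0xCB2D = 0x0F367
One's-complement sum = 0xF367.
Checksum = ~0xF367 & 0xFFFF = 0x0C98.

0C98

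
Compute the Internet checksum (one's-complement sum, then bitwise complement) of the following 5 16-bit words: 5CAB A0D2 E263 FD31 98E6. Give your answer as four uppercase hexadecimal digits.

One's-complement addition (fold any carry out of bit 15 back into bit 0):
  0x5CAB + 0xA0D2 = 0x0FD7D
  0xFD7D + 0xE263 = 0x1DFE0 → wrap carry → 0xDFE1
  0xDFE1 + 0xFD31 = 0x1DD12 → wrap carry → 0xDD13
  0xDD13 + 0x98E6 = 0x175F9 → wrap carry → 0x75FA
One's-complement sum = 0x75FA.
Checksum = ~0x75FA & 0xFFFF = 0x8A05.

8A05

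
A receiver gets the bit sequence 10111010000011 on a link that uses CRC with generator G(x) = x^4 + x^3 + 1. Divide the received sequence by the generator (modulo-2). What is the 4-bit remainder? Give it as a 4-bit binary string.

0000

Modulo-2 division of 10111010000011 by 11001:
  pos 0: 10111 XOR 11001 = 01110
  pos 1: 11100 XOR 11001 = 00101
  pos 3: 10110 XOR 11001 = 01111
  pos 4: 11110 XOR 11001 = 00111
  pos 6: 11100 XOR 11001 = 00101
  pos 8: 10101 XOR 11001 = 01100
  pos 9: 11001 XOR 11001 = 00000
Remainder = 0000 (zero — the frame passes the CRC check).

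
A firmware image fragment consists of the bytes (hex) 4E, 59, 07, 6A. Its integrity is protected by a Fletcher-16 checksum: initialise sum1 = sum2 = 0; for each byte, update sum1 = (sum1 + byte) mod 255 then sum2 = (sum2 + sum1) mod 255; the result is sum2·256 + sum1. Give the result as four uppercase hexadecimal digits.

Running sums (mod 255):
  after byte 0 (4E): sum1=78, sum2=78
  after byte 1 (59): sum1=167, sum2=245
  after byte 2 (07): sum1=174, sum2=164
  after byte 3 (6A): sum1=25, sum2=189
Checksum = sum2·256 + sum1 = 189·256 + 25 = 48409 = 0xBD19.

BD19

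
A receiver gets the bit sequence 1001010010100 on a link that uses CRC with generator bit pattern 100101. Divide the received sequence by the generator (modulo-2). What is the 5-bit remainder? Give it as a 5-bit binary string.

Modulo-2 division of 1001010010100 by 100101:
  pos 0: 100101 XOR 100101 = 000000
Remainder = 10100 (nonzero — an error is detected).

10100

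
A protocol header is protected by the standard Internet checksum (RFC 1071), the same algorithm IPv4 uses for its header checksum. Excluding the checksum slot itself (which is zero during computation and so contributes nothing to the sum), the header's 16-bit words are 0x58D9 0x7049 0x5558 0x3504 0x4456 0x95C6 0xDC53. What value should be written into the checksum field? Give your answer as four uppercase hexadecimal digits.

F60F

One's-complement addition (fold any carry out of bit 15 back into bit 0):
  0x58D9 + 0x7049 = 0x0C922
  0xC922 + 0x5558 = 0x11E7A → wrap carry → 0x1E7B
  0x1E7B + 0x3504 = 0x0537F
  0x537F + 0x4456 = 0x097D5
  0x97D5 + 0x95C6 = 0x12D9B → wrap carry → 0x2D9C
  0x2D9C + 0xDC53 = 0x109EF → wrap carry → 0x09F0
One's-complement sum = 0x09F0.
Checksum = ~0x09F0 & 0xFFFF = 0xF60F.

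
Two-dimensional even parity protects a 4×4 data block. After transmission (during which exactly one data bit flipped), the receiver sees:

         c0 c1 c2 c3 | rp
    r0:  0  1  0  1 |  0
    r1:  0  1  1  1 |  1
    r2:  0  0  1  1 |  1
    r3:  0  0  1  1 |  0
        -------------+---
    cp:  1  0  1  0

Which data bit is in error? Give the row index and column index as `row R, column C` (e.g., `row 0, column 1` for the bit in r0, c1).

Recompute each row's even parity and compare to rp:
  r0: data parity 0, sent rp 0 → ok
  r1: data parity 1, sent rp 1 → ok
  r2: data parity 0, sent rp 1 → mismatch
  r3: data parity 0, sent rp 0 → ok
Recompute each column's even parity and compare to cp:
  c0: data parity 0, sent cp 1 → mismatch
  c1: data parity 0, sent cp 0 → ok
  c2: data parity 1, sent cp 1 → ok
  c3: data parity 0, sent cp 0 → ok
Exactly one row (r2) and one column (c0) fail → the flipped bit is at their intersection.

row 2, column 0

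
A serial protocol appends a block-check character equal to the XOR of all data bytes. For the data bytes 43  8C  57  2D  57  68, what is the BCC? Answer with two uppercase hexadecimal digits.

XOR the bytes together:
  start with 0x43
  0x43 ⊕ 0x8C = 0xCF
  0xCF ⊕ 0x57 = 0x98
  0x98 ⊕ 0x2D = 0xB5
  0xB5 ⊕ 0x57 = 0xE2
  0xE2 ⊕ 0x68 = 0x8A

8A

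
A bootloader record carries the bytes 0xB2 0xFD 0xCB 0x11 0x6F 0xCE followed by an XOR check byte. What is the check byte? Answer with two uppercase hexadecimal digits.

34

XOR the bytes together:
  start with 0xB2
  0xB2 ⊕ 0xFD = 0x4F
  0x4F ⊕ 0xCB = 0x84
  0x84 ⊕ 0x11 = 0x95
  0x95 ⊕ 0x6F = 0xFA
  0xFA ⊕ 0xCE = 0x34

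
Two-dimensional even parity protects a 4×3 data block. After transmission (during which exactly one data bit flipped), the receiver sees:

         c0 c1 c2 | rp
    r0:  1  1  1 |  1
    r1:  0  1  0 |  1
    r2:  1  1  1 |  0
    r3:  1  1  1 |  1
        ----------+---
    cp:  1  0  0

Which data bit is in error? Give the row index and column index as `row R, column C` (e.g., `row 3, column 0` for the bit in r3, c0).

row 2, column 2

Recompute each row's even parity and compare to rp:
  r0: data parity 1, sent rp 1 → ok
  r1: data parity 1, sent rp 1 → ok
  r2: data parity 1, sent rp 0 → mismatch
  r3: data parity 1, sent rp 1 → ok
Recompute each column's even parity and compare to cp:
  c0: data parity 1, sent cp 1 → ok
  c1: data parity 0, sent cp 0 → ok
  c2: data parity 1, sent cp 0 → mismatch
Exactly one row (r2) and one column (c2) fail → the flipped bit is at their intersection.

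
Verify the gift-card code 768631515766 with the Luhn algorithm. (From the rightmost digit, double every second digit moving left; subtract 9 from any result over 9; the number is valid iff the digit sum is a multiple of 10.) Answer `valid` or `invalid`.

From the right, keep odd positions and double even positions (subtract 9 from any doubled value over 9):
  doubled (positions 2,4,...): 3 1 1 6 7 5 → sum 23
  kept (positions 1,3,...): 6 7 1 1 6 6 → sum 27
Total = 50.
50 mod 10 = 0, so the number is valid.

valid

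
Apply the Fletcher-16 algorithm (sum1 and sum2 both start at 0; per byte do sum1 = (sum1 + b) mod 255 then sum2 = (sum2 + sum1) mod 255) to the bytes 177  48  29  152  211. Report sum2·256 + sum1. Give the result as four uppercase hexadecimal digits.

Running sums (mod 255):
  after byte 0 (177): sum1=177, sum2=177
  after byte 1 (48): sum1=225, sum2=147
  after byte 2 (29): sum1=254, sum2=146
  after byte 3 (152): sum1=151, sum2=42
  after byte 4 (211): sum1=107, sum2=149
Checksum = sum2·256 + sum1 = 149·256 + 107 = 38251 = 0x956B.

956B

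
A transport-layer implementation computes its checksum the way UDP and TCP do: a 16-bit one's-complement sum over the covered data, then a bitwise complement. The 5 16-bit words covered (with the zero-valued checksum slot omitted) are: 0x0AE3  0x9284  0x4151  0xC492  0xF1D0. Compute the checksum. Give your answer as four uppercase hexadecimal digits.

One's-complement addition (fold any carry out of bit 15 back into bit 0):
  0x0AE3 + 0x9284 = 0x09D67
  0x9D67 + 0x4151 = 0x0DEB8
  0xDEB8 + 0xC492 = 0x1A34A → wrap carry → 0xA34B
  0xA34B + 0xF1D0 = 0x1951B → wrap carry → 0x951C
One's-complement sum = 0x951C.
Checksum = ~0x951C & 0xFFFF = 0x6AE3.

6AE3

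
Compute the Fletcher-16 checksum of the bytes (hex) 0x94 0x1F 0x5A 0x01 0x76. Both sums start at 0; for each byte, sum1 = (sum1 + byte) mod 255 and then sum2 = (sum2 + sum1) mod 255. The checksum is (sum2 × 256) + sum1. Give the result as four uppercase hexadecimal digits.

EA85

Running sums (mod 255):
  after byte 0 (0x94): sum1=148, sum2=148
  after byte 1 (0x1F): sum1=179, sum2=72
  after byte 2 (0x5A): sum1=14, sum2=86
  after byte 3 (0x01): sum1=15, sum2=101
  after byte 4 (0x76): sum1=133, sum2=234
Checksum = sum2·256 + sum1 = 234·256 + 133 = 60037 = 0xEA85.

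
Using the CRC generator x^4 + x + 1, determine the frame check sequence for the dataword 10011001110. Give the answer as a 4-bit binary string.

0001

Append 4 zeros: 100110011100000. Divide by 10011 (XOR where the leading bit is 1):
  pos 0: 10011 XOR 10011 = 00000
  pos 7: 11100 XOR 10011 = 01111
  pos 8: 11110 XOR 10011 = 01101
  pos 9: 11010 XOR 10011 = 01001
  pos 10: 10010 XOR 10011 = 00001
Remainder (last 4 bits) = 0001. This is the CRC / FCS.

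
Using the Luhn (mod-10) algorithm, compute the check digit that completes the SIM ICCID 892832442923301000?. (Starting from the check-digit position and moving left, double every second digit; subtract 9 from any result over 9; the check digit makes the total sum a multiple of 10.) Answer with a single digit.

Partial digits right→left: 0 0 0 1 0 3 3 2 9 2 4 4 2 3 8 2 9 8
Double every second digit counting from the check-digit position (so the 1st, 3rd, 5th, ... of the partial from the right).
  doubled (with −9 where >9): 0 0 0 6 9 8 4 7 9 → sum 43
  kept as-is: 0 1 3 2 2 4 3 2 8 → sum 25
Total = 43 + 25 = 68.
Check digit = (10 − (68 mod 10)) mod 10 = 2.

2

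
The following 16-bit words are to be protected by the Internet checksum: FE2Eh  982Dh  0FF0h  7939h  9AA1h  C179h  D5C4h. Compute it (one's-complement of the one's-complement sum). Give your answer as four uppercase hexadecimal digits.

AE99

One's-complement addition (fold any carry out of bit 15 back into bit 0):
  0xFE2E + 0x982D = 0x1965B → wrap carry → 0x965C
  0x965C + 0x0FF0 = 0x0A64C
  0xA64C + 0x7939 = 0x11F85 → wrap carry → 0x1F86
  0x1F86 + 0x9AA1 = 0x0BA27
  0xBA27 + 0xC179 = 0x17BA0 → wrap carry → 0x7BA1
  0x7BA1 + 0xD5C4 = 0x15165 → wrap carry → 0x5166
One's-complement sum = 0x5166.
Checksum = ~0x5166 & 0xFFFF = 0xAE99.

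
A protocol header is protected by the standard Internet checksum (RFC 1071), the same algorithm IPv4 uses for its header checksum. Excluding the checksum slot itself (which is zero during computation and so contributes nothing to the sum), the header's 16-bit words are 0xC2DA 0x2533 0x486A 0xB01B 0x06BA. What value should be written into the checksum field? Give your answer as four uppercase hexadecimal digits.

One's-complement addition (fold any carry out of bit 15 back into bit 0):
  0xC2DA + 0x2533 = 0x0E80D
  0xE80D + 0x486A = 0x13077 → wrap carry → 0x3078
  0x3078 + 0xB01B = 0x0E093
  0xE093 + 0x06BA = 0x0E74D
One's-complement sum = 0xE74D.
Checksum = ~0xE74D & 0xFFFF = 0x18B2.

18B2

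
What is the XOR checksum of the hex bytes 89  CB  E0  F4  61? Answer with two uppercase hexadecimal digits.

XOR the bytes together:
  start with 0x89
  0x89 ⊕ 0xCB = 0x42
  0x42 ⊕ 0xE0 = 0xA2
  0xA2 ⊕ 0xF4 = 0x56
  0x56 ⊕ 0x61 = 0x37

37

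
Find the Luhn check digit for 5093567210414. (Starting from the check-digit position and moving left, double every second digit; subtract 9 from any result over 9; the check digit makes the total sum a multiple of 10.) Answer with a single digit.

4

Partial digits right→left: 4 1 4 0 1 2 7 6 5 3 9 0 5
Double every second digit counting from the check-digit position (so the 1st, 3rd, 5th, ... of the partial from the right).
  doubled (with −9 where >9): 8 8 2 5 1 9 1 → sum 34
  kept as-is: 1 0 2 6 3 0 → sum 12
Total = 34 + 12 = 46.
Check digit = (10 − (46 mod 10)) mod 10 = 4.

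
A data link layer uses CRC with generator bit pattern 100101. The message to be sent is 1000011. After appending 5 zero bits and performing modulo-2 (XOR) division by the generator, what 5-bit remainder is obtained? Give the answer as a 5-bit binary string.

01000

Append 5 zeros: 100001100000. Divide by 100101 (XOR where the leading bit is 1):
  pos 0: 100001 XOR 100101 = 000100
  pos 3: 100100 XOR 100101 = 000001
Remainder (last 5 bits) = 01000. This is the CRC / FCS.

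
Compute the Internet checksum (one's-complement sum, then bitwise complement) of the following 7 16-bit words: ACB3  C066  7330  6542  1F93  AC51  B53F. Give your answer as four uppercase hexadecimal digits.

394E

One's-complement addition (fold any carry out of bit 15 back into bit 0):
  0xACB3 + 0xC066 = 0x16D19 → wrap carry → 0x6D1A
  0x6D1A + 0x7330 = 0x0E04A
  0xE04A + 0x6542 = 0x1458C → wrap carry → 0x458D
  0x458D + 0x1F93 = 0x06520
  0x6520 + 0xAC51 = 0x11171 → wrap carry → 0x1172
  0x1172 + 0xB53F = 0x0C6B1
One's-complement sum = 0xC6B1.
Checksum = ~0xC6B1 & 0xFFFF = 0x394E.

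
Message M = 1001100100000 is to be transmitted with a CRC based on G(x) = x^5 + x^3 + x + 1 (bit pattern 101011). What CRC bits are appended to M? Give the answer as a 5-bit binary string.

11101

Append 5 zeros: 100110010000000000. Divide by 101011 (XOR where the leading bit is 1):
  pos 0: 100110 XOR 101011 = 001101
  pos 2: 110101 XOR 101011 = 011110
  pos 3: 111100 XOR 101011 = 010111
  pos 4: 101110 XOR 101011 = 000101
  pos 7: 101000 XOR 101011 = 000011
  pos 11: 110000 XOR 101011 = 011011
  pos 12: 110110 XOR 101011 = 011101
Remainder (last 5 bits) = 11101. This is the CRC / FCS.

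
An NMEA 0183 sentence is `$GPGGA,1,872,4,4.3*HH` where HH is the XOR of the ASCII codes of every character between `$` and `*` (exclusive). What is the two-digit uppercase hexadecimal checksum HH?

XOR the ASCII codes of the payload characters:
  'G' = 0x47 → acc = 0x47
  'P' = 0x50 → acc = 0x17
  'G' = 0x47 → acc = 0x50
  'G' = 0x47 → acc = 0x17
  'A' = 0x41 → acc = 0x56
  ',' = 0x2C → acc = 0x7A
  '1' = 0x31 → acc = 0x4B
  ',' = 0x2C → acc = 0x67
  '8' = 0x38 → acc = 0x5F
  '7' = 0x37 → acc = 0x68
  '2' = 0x32 → acc = 0x5A
  ',' = 0x2C → acc = 0x76
  '4' = 0x34 → acc = 0x42
  ',' = 0x2C → acc = 0x6E
  '4' = 0x34 → acc = 0x5A
  '.' = 0x2E → acc = 0x74
  '3' = 0x33 → acc = 0x47
Checksum = 0x47.

47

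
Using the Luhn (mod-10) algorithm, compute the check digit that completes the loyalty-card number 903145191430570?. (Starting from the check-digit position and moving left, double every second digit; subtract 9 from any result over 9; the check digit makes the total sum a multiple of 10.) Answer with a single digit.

0

Partial digits right→left: 0 7 5 0 3 4 1 9 1 5 4 1 3 0 9
Double every second digit counting from the check-digit position (so the 1st, 3rd, 5th, ... of the partial from the right).
  doubled (with −9 where >9): 0 1 6 2 2 8 6 9 → sum 34
  kept as-is: 7 0 4 9 5 1 0 → sum 26
Total = 34 + 26 = 60.
Check digit = (10 − (60 mod 10)) mod 10 = 0.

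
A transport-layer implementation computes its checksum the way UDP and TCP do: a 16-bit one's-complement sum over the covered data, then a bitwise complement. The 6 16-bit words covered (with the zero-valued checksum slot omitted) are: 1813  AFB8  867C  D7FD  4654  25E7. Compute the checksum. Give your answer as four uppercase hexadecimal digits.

One's-complement addition (fold any carry out of bit 15 back into bit 0):
  0x1813 + 0xAFB8 = 0x0C7CB
  0xC7CB + 0x867C = 0x14E47 → wrap carry → 0x4E48
  0x4E48 + 0xD7FD = 0x12645 → wrap carry → 0x2646
  0x2646 + 0x4654 = 0x06C9A
  0x6C9A + 0x25E7 = 0x09281
One's-complement sum = 0x9281.
Checksum = ~0x9281 & 0xFFFF = 0x6D7E.

6D7E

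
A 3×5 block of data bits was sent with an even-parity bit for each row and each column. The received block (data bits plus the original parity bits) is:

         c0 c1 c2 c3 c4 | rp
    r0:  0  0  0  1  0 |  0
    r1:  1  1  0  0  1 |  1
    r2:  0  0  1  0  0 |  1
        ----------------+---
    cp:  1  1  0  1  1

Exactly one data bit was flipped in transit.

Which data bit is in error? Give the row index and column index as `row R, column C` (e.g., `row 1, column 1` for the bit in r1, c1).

row 0, column 2

Recompute each row's even parity and compare to rp:
  r0: data parity 1, sent rp 0 → mismatch
  r1: data parity 1, sent rp 1 → ok
  r2: data parity 1, sent rp 1 → ok
Recompute each column's even parity and compare to cp:
  c0: data parity 1, sent cp 1 → ok
  c1: data parity 1, sent cp 1 → ok
  c2: data parity 1, sent cp 0 → mismatch
  c3: data parity 1, sent cp 1 → ok
  c4: data parity 1, sent cp 1 → ok
Exactly one row (r0) and one column (c2) fail → the flipped bit is at their intersection.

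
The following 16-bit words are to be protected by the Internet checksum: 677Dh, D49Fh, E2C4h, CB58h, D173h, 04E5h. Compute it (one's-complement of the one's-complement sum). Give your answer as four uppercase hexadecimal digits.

3F6C

One's-complement addition (fold any carry out of bit 15 back into bit 0):
  0x677D + 0xD49F = 0x13C1C → wrap carry → 0x3C1D
  0x3C1D + 0xE2C4 = 0x11EE1 → wrap carry → 0x1EE2
  0x1EE2 + 0xCB58 = 0x0EA3A
  0xEA3A + 0xD173 = 0x1BBAD → wrap carry → 0xBBAE
  0xBBAE + 0x04E5 = 0x0C093
One's-complement sum = 0xC093.
Checksum = ~0xC093 & 0xFFFF = 0x3F6C.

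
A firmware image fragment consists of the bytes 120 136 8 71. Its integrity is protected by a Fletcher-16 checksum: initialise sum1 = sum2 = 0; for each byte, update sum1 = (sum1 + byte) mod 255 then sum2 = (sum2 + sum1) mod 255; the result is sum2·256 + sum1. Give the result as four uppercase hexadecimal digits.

Running sums (mod 255):
  after byte 0 (120): sum1=120, sum2=120
  after byte 1 (136): sum1=1, sum2=121
  after byte 2 (8): sum1=9, sum2=130
  after byte 3 (71): sum1=80, sum2=210
Checksum = sum2·256 + sum1 = 210·256 + 80 = 53840 = 0xD250.

D250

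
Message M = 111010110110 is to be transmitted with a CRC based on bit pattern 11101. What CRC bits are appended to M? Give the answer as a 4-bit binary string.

1111

Append 4 zeros: 1110101101100000. Divide by 11101 (XOR where the leading bit is 1):
  pos 0: 11101 XOR 11101 = 00000
  pos 6: 11011 XOR 11101 = 00110
  pos 8: 11000 XOR 11101 = 00101
  pos 10: 10100 XOR 11101 = 01001
  pos 11: 10010 XOR 11101 = 01111
Remainder (last 4 bits) = 1111. This is the CRC / FCS.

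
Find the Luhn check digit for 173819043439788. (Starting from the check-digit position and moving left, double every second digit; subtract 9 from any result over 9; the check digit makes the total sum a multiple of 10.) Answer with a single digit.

7

Partial digits right→left: 8 8 7 9 3 4 3 4 0 9 1 8 3 7 1
Double every second digit counting from the check-digit position (so the 1st, 3rd, 5th, ... of the partial from the right).
  doubled (with −9 where >9): 7 5 6 6 0 2 6 2 → sum 34
  kept as-is: 8 9 4 4 9 8 7 → sum 49
Total = 34 + 49 = 83.
Check digit = (10 − (83 mod 10)) mod 10 = 7.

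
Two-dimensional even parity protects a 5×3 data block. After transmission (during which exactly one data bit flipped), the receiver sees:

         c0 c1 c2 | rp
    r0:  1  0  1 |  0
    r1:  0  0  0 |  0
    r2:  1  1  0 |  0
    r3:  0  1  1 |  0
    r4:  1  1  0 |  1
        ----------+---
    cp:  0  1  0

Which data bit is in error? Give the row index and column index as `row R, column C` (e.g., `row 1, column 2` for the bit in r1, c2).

row 4, column 0

Recompute each row's even parity and compare to rp:
  r0: data parity 0, sent rp 0 → ok
  r1: data parity 0, sent rp 0 → ok
  r2: data parity 0, sent rp 0 → ok
  r3: data parity 0, sent rp 0 → ok
  r4: data parity 0, sent rp 1 → mismatch
Recompute each column's even parity and compare to cp:
  c0: data parity 1, sent cp 0 → mismatch
  c1: data parity 1, sent cp 1 → ok
  c2: data parity 0, sent cp 0 → ok
Exactly one row (r4) and one column (c0) fail → the flipped bit is at their intersection.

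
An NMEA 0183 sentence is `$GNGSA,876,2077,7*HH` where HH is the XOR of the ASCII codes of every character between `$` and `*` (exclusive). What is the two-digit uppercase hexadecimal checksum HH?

XOR the ASCII codes of the payload characters:
  'G' = 0x47 → acc = 0x47
  'N' = 0x4E → acc = 0x09
  'G' = 0x47 → acc = 0x4E
  'S' = 0x53 → acc = 0x1D
  'A' = 0x41 → acc = 0x5C
  ',' = 0x2C → acc = 0x70
  '8' = 0x38 → acc = 0x48
  '7' = 0x37 → acc = 0x7F
  '6' = 0x36 → acc = 0x49
  ',' = 0x2C → acc = 0x65
  '2' = 0x32 → acc = 0x57
  '0' = 0x30 → acc = 0x67
  '7' = 0x37 → acc = 0x50
  '7' = 0x37 → acc = 0x67
  ',' = 0x2C → acc = 0x4B
  '7' = 0x37 → acc = 0x7C
Checksum = 0x7C.

7C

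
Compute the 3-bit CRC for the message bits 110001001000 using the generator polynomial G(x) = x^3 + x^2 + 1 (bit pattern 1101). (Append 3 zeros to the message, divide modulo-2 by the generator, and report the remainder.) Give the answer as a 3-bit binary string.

101

Append 3 zeros: 110001001000000. Divide by 1101 (XOR where the leading bit is 1):
  pos 0: 1100 XOR 1101 = 0001
  pos 3: 1010 XOR 1101 = 0111
  pos 4: 1110 XOR 1101 = 0011
  pos 6: 1110 XOR 1101 = 0011
  pos 8: 1100 XOR 1101 = 0001
  pos 11: 1000 XOR 1101 = 0101
Remainder (last 3 bits) = 101. This is the CRC / FCS.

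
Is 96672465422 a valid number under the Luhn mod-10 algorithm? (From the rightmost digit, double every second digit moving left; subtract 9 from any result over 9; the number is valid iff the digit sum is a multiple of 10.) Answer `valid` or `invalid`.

From the right, keep odd positions and double even positions (subtract 9 from any doubled value over 9):
  doubled (positions 2,4,...): 4 1 8 5 3 → sum 21
  kept (positions 1,3,...): 2 4 6 2 6 9 → sum 29
Total = 50.
50 mod 10 = 0, so the number is valid.

valid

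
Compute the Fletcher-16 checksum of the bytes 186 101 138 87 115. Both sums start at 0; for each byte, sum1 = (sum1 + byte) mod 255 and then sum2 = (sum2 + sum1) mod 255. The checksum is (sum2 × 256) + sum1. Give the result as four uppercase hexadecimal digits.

FC75

Running sums (mod 255):
  after byte 0 (186): sum1=186, sum2=186
  after byte 1 (101): sum1=32, sum2=218
  after byte 2 (138): sum1=170, sum2=133
  after byte 3 (87): sum1=2, sum2=135
  after byte 4 (115): sum1=117, sum2=252
Checksum = sum2·256 + sum1 = 252·256 + 117 = 64629 = 0xFC75.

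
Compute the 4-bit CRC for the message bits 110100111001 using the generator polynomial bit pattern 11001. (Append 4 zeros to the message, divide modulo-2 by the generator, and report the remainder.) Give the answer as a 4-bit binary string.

Append 4 zeros: 1101001110010000. Divide by 11001 (XOR where the leading bit is 1):
  pos 0: 11010 XOR 11001 = 00011
  pos 3: 11011 XOR 11001 = 00010
  pos 6: 10100 XOR 11001 = 01101
  pos 7: 11011 XOR 11001 = 00010
  pos 10: 10000 XOR 11001 = 01001
  pos 11: 10010 XOR 11001 = 01011
Remainder (last 4 bits) = 1011. This is the CRC / FCS.

1011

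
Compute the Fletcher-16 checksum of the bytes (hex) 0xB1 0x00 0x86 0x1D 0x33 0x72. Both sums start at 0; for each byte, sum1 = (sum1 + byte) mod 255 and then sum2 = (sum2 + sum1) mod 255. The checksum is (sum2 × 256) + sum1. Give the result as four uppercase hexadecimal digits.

74FA

Running sums (mod 255):
  after byte 0 (0xB1): sum1=177, sum2=177
  after byte 1 (0x00): sum1=177, sum2=99
  after byte 2 (0x86): sum1=56, sum2=155
  after byte 3 (0x1D): sum1=85, sum2=240
  after byte 4 (0x33): sum1=136, sum2=121
  after byte 5 (0x72): sum1=250, sum2=116
Checksum = sum2·256 + sum1 = 116·256 + 250 = 29946 = 0x74FA.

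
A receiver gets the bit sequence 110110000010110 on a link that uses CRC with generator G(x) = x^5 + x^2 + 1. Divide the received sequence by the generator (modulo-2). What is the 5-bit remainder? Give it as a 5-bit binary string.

Modulo-2 division of 110110000010110 by 100101:
  pos 0: 110110 XOR 100101 = 010011
  pos 1: 100110 XOR 100101 = 000011
  pos 5: 110001 XOR 100101 = 010100
  pos 6: 101000 XOR 100101 = 001101
  pos 8: 110111 XOR 100101 = 010010
  pos 9: 100100 XOR 100101 = 000001
Remainder = 00001 (nonzero — an error is detected).

00001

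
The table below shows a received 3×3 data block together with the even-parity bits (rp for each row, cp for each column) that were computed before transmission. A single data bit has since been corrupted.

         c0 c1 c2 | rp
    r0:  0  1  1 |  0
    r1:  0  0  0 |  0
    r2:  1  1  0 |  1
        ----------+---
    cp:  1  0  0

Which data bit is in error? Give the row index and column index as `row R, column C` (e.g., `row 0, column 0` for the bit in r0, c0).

Recompute each row's even parity and compare to rp:
  r0: data parity 0, sent rp 0 → ok
  r1: data parity 0, sent rp 0 → ok
  r2: data parity 0, sent rp 1 → mismatch
Recompute each column's even parity and compare to cp:
  c0: data parity 1, sent cp 1 → ok
  c1: data parity 0, sent cp 0 → ok
  c2: data parity 1, sent cp 0 → mismatch
Exactly one row (r2) and one column (c2) fail → the flipped bit is at their intersection.

row 2, column 2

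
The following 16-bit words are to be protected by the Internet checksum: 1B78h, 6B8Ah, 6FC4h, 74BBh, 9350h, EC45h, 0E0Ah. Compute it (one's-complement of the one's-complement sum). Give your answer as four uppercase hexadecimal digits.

06DD

One's-complement addition (fold any carry out of bit 15 back into bit 0):
  0x1B78 + 0x6B8A = 0x08702
  0x8702 + 0x6FC4 = 0x0F6C6
  0xF6C6 + 0x74BB = 0x16B81 → wrap carry → 0x6B82
  0x6B82 + 0x9350 = 0x0FED2
  0xFED2 + 0xEC45 = 0x1EB17 → wrap carry → 0xEB18
  0xEB18 + 0x0E0A = 0x0F922
One's-complement sum = 0xF922.
Checksum = ~0xF922 & 0xFFFF = 0x06DD.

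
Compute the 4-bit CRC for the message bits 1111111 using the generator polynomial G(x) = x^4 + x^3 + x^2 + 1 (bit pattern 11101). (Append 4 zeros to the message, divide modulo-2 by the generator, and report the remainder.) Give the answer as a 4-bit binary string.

1011

Append 4 zeros: 11111110000. Divide by 11101 (XOR where the leading bit is 1):
  pos 0: 11111 XOR 11101 = 00010
  pos 3: 10110 XOR 11101 = 01011
  pos 4: 10110 XOR 11101 = 01011
  pos 5: 10110 XOR 11101 = 01011
  pos 6: 10110 XOR 11101 = 01011
Remainder (last 4 bits) = 1011. This is the CRC / FCS.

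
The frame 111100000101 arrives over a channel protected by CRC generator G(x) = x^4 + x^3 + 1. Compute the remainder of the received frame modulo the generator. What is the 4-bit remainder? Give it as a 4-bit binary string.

1001

Modulo-2 division of 111100000101 by 11001:
  pos 0: 11110 XOR 11001 = 00111
  pos 2: 11100 XOR 11001 = 00101
  pos 4: 10100 XOR 11001 = 01101
  pos 5: 11011 XOR 11001 = 00010
Remainder = 1001 (nonzero — an error is detected).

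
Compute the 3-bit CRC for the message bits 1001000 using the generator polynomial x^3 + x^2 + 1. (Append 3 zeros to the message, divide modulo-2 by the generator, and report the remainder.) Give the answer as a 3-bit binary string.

Append 3 zeros: 1001000000. Divide by 1101 (XOR where the leading bit is 1):
  pos 0: 1001 XOR 1101 = 0100
  pos 1: 1000 XOR 1101 = 0101
  pos 2: 1010 XOR 1101 = 0111
  pos 3: 1110 XOR 1101 = 0011
  pos 5: 1100 XOR 1101 = 0001
Remainder (last 3 bits) = 010. This is the CRC / FCS.

010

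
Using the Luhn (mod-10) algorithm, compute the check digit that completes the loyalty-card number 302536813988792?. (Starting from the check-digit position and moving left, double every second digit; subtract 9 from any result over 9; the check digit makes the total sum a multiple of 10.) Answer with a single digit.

7

Partial digits right→left: 2 9 7 8 8 9 3 1 8 6 3 5 2 0 3
Double every second digit counting from the check-digit position (so the 1st, 3rd, 5th, ... of the partial from the right).
  doubled (with −9 where >9): 4 5 7 6 7 6 4 6 → sum 45
  kept as-is: 9 8 9 1 6 5 0 → sum 38
Total = 45 + 38 = 83.
Check digit = (10 − (83 mod 10)) mod 10 = 7.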